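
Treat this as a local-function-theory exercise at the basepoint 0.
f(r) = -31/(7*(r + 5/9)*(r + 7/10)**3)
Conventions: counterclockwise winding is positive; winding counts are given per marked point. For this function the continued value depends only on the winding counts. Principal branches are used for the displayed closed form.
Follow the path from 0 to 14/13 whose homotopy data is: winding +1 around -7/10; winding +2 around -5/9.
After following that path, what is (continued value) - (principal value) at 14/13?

The function is rational, hence single-valued: continuing it around any pole returns the same value, so the difference is 0.

Continued minus principal equals 0.


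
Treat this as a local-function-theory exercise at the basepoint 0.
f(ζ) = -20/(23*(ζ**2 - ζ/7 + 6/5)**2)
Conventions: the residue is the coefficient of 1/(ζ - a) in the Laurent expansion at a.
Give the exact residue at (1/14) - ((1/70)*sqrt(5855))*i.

The residue is -((68600/31538543)*sqrt(5855))*i.

The factor ζ**2 - ζ/7 + 6/5 splits as (ζ - a)(ζ - a') with a = (1/14) - ((1/70)*sqrt(5855))*i, a' = (1/14) + ((1/70)*sqrt(5855))*i. At the order-2 pole a set g(ζ) = (ζ - a)^2*f(ζ) = [-20/23] / (ζ - a')^2.
Order-2 pole: residue = g'(a); g'((1/14) - ((1/70)*sqrt(5855))*i) = -((68600/31538543)*sqrt(5855))*i, so the residue is -((68600/31538543)*sqrt(5855))*i.


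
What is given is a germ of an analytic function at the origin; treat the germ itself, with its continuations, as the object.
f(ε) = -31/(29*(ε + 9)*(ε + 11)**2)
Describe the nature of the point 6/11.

The point is a regular point.

Denominator factors: ε + 11 = 127/11 at ε = 6/11; ε + 9 = 105/11 at ε = 6/11 — none vanishes.
So the germ continues analytically to 6/11.


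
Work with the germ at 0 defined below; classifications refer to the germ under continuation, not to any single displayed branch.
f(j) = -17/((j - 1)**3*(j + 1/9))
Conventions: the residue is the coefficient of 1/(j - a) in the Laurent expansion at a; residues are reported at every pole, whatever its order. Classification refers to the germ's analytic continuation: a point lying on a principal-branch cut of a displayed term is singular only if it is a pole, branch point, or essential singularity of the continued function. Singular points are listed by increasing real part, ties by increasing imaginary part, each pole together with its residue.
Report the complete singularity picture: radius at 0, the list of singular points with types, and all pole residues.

Radius of convergence at 0: 1/9.
At -1/9: a pole of order 1; residue 12393/1000.
At 1: a pole of order 3; residue -12393/1000.

Denominator factor (j - 1)^3: pole of order 3 at 1, modulus 1.
Denominator factor (j + 1/9): pole of order 1 at -1/9, modulus 1/9.
The radius of convergence is the smallest modulus among the singular points: 1/9.
At the order-1 pole -1/9 set g(j) = (j - (-1/9))*f(j) = -17/(j - 1)**3.
Simple pole: residue = g(a) at a = -1/9, which is 12393/1000.
At the order-3 pole 1 set g(j) = (j - (1))^3*f(j) = -17/(j + 1/9).
Order-3 pole: residue = g''(a)/2; g''(1) = -12393/500, so the residue is -12393/1000.
List the singular points by increasing real part (a conjugate pair: the negative imaginary part first).


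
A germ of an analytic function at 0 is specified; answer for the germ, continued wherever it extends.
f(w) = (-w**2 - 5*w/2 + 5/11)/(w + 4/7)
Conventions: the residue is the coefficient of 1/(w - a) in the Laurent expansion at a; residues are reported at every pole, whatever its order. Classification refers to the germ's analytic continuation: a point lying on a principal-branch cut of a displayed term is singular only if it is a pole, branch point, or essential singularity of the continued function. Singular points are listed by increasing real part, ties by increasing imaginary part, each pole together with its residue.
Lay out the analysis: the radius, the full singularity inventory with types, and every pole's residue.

Radius of convergence at 0: 4/7.
At -4/7: a pole of order 1; residue 839/539.

Denominator factor (w + 4/7): pole of order 1 at -4/7, modulus 4/7.
The radius of convergence is the smallest modulus among the singular points: 4/7.
At the order-1 pole -4/7 set g(w) = (w - (-4/7))*f(w) = -w**2 - 5*w/2 + 5/11.
Simple pole: residue = g(a) at a = -4/7, which is 839/539.


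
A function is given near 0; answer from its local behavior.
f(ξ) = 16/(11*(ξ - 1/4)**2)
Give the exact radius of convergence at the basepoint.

The radius of convergence is 1/4.

Denominator factor (ξ - 1/4)^2: pole of order 2 at 1/4, modulus 1/4.
The radius of convergence is the smallest modulus among the singular points: 1/4.


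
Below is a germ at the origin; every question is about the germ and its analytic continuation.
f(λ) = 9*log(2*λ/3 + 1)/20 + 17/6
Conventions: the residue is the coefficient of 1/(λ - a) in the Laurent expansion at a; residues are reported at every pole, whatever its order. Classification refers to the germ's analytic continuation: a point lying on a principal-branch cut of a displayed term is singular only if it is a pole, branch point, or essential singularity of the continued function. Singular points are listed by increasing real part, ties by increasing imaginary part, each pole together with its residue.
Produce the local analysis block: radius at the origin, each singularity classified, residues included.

Radius of convergence at 0: 3/2.
At -3/2: a logarithmic branch point.

Branch term (9/20)*log(1 - λ/(-3/2)): its argument vanishes at λ = -3/2, a logarithmic branch point, modulus 3/2.
The radius of convergence is the smallest modulus among the singular points: 3/2.


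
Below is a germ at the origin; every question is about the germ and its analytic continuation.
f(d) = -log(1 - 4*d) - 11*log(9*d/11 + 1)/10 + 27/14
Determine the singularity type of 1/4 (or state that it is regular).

The term (-1)*log(1 - d/(1/4)) has argument 1 - 1/4/(1/4) = 0 at 1/4: a logarithmic (infinitely-sheeted) branch point; the remaining terms are analytic or single-valued there.

The point is a logarithmic branch point.


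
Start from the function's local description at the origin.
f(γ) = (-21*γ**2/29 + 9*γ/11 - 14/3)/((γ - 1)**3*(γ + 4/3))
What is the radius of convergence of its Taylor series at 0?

The radius of convergence is 1.

Denominator factor (γ - 1)^3: pole of order 3 at 1, modulus 1.
Denominator factor (γ + 4/3): pole of order 1 at -4/3, modulus 4/3.
The radius of convergence is the smallest modulus among the singular points: 1.


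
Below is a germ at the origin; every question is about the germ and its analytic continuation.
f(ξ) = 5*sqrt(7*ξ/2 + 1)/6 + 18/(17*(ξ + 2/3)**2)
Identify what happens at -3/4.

Denominator factors: ξ + 2/3 = -1/12 at ξ = -3/4 — none vanishes.
Branch term sqrt(1 - ξ/(-2/7)): argument at -3/4 is -13/8, nonzero, so -3/4 is not its branch point (a point on a principal cut is still regular for the continued germ).
So the germ continues analytically to -3/4.

The point is a regular point.


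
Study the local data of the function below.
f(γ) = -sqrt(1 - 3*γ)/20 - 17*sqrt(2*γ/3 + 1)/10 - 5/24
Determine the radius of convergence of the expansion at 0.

The radius of convergence is 1/3.

Branch term (-1/20)*sqrt(1 - γ/(1/3)): its argument vanishes at γ = 1/3, a square-root branch point, modulus 1/3.
Branch term (-17/10)*sqrt(1 - γ/(-3/2)): its argument vanishes at γ = -3/2, a square-root branch point, modulus 3/2.
The radius of convergence is the smallest modulus among the singular points: 1/3.


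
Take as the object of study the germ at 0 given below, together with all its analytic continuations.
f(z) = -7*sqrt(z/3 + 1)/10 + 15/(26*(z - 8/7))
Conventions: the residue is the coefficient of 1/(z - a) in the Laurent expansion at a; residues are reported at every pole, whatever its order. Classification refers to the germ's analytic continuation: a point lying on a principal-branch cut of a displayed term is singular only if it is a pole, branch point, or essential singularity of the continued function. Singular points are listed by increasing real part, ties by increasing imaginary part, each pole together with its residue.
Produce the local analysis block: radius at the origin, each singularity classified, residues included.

Radius of convergence at 0: 8/7.
At -3: an algebraic (square-root) branch point.
At 8/7: a pole of order 1; residue 15/26.

Denominator factor (z - 8/7): pole of order 1 at 8/7, modulus 8/7.
Branch term (-7/10)*sqrt(1 - z/(-3)): its argument vanishes at z = -3, a square-root branch point, modulus 3.
The radius of convergence is the smallest modulus among the singular points: 8/7.
The branch term is analytic at 8/7 and contributes nothing to the residue; only the rational part matters.
At the order-1 pole 8/7 set g(z) = (z - (8/7))*(rational part) = 15/26.
Simple pole: residue = g(a) at a = 8/7, which is 15/26.
List the singular points by increasing real part (a conjugate pair: the negative imaginary part first).


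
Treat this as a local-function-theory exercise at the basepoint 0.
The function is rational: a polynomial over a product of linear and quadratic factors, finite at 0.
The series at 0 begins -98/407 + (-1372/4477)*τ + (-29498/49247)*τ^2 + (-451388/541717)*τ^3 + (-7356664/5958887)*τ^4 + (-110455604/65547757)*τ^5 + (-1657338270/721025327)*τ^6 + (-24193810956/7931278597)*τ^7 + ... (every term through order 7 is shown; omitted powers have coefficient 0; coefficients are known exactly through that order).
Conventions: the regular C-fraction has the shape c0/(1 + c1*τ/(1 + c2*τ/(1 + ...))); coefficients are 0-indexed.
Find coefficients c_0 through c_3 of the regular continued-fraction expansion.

Taylor coefficients (read off): a_0 = -98/407, a_1 = -1372/4477, a_2 = -29498/49247, a_3 = -451388/541717.
c0 = a_0 = -98/407. Peel one level at a time: if S = 1 + c*τ/S' with S'(0) = 1, then c is the τ-coefficient of S and S' = c*τ/(S - 1).
S_1 = c0/f = 1 + (-14/11)*τ + (-105/121)*τ^2 + ...; c1 = -14/11.
S_2 = c1*τ/(S_1 - 1) = 1 + (-15/22)*τ + (533/484)*τ^2 + ...; c2 = -15/22.
S_3 = c2*τ/(S_2 - 1) = 1 + (533/330)*τ + ...; c3 = 533/330.

The regular C-fraction coefficients are [-98/407, -14/11, -15/22, 533/330].


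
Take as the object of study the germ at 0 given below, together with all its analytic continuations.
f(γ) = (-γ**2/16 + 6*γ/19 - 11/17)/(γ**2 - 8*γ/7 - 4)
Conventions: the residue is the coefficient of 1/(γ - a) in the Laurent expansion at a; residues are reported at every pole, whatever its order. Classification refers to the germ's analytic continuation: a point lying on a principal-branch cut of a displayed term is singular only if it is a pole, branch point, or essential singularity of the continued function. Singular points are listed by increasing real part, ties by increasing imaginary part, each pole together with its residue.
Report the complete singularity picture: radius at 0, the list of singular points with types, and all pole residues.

Radius of convergence at 0: -4/7 + (2/7)*sqrt(53).
At 4/7 - (2/7)*sqrt(53): a pole of order 1; residue 65/532 + (47951/1917328)*sqrt(53).
At 4/7 + (2/7)*sqrt(53): a pole of order 1; residue 65/532 - (47951/1917328)*sqrt(53).


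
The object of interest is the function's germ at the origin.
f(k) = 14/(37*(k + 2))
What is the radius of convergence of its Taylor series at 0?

The radius of convergence is 2.

Denominator factor (k + 2): pole of order 1 at -2, modulus 2.
The radius of convergence is the smallest modulus among the singular points: 2.


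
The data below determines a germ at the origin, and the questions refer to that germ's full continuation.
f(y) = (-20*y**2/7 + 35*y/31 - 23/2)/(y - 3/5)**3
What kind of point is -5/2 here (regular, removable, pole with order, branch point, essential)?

Denominator factors: y - 3/5 = -31/10 at y = -5/2 — none vanishes.
So the germ continues analytically to -5/2.

The point is a regular point.


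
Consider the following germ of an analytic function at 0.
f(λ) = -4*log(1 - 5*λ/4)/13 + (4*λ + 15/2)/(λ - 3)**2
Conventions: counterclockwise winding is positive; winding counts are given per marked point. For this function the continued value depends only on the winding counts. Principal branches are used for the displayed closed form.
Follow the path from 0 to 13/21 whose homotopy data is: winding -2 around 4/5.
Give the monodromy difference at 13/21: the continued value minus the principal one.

Continued minus principal equals (16/13)*pi*i.

The rational part is single-valued and drops out of the difference; each branch term changes only by its own monodromy.
(-4/13)*log(1 - λ/(4/5)): each positive loop around 4/5 adds 2*pi*i to the log, so winding -2 contributes (-4/13)*(-2)*2*pi*i = (16/13)*pi*i.
Summing the contributions at λ = 13/21 gives (16/13)*pi*i.


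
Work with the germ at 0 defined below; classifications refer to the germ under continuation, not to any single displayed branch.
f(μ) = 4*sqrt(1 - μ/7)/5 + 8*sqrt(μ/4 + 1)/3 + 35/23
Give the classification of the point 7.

The point is an algebraic (square-root) branch point.

The term (4/5)*sqrt(1 - μ/(7)) has argument 1 - 7/(7) = 0 at 7: a square-root (algebraic, two-sheeted) branch point; the remaining terms are analytic or single-valued there.


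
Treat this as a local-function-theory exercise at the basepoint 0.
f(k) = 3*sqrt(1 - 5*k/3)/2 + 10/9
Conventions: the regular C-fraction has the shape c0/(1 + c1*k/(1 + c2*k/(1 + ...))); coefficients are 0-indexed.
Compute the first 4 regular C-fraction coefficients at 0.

Taylor coefficients (expand at 0): a_0 = 47/18, a_1 = -5/4, a_2 = -25/48, a_3 = -125/288.
c0 = a_0 = 47/18. Peel one level at a time: if S = 1 + c*k/S' with S'(0) = 1, then c is the k-coefficient of S and S' = c*k/(S - 1).
S_1 = c0/f = 1 + (45/94)*k + (7575/17672)*k^2 + ...; c1 = 45/94.
S_2 = c1*k/(S_1 - 1) = 1 + (-505/564)*k + (-25/144)*k^2 + ...; c2 = -505/564.
S_3 = c2*k/(S_2 - 1) = 1 + (-235/1212)*k + ...; c3 = -235/1212.

The regular C-fraction coefficients are [47/18, 45/94, -505/564, -235/1212].


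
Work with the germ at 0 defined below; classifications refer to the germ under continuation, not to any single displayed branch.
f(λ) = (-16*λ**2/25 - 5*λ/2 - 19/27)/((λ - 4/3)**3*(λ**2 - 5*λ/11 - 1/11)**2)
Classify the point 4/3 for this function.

The point is a pole of order 3.

The denominator factor λ - 4/3 vanishes at 4/3 and appears to the power 3; the numerator there equals -3493/675, nonzero, and no other factor vanishes.
Hence a pole whose order is the multiplicity, 3.


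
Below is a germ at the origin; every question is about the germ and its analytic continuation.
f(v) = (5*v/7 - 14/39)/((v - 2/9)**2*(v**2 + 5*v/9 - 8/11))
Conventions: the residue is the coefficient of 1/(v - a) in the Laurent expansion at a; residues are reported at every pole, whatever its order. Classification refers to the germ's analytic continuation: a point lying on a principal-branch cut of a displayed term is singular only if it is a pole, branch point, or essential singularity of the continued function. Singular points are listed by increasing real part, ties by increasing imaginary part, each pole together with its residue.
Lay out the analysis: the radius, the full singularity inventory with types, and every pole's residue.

Denominator factor (v - 2/9)^2: pole of order 2 at 2/9, modulus 2/9.
Denominator factor (v**2 + 5*v/9 - 8/11): discriminant 2867/891, real irrational roots -5/18 + (1/198)*sqrt(31537) and -5/18 - (1/198)*sqrt(31537); poles of order 1, moduli -5/18 + (1/198)*sqrt(31537) and 5/18 + (1/198)*sqrt(31537).
The radius of convergence is the smallest modulus among the singular points: 2/9.
The factor v**2 + 5*v/9 - 8/11 splits as (v - a)(v - a') with a = -5/18 - (1/198)*sqrt(31537), a' = -5/18 + (1/198)*sqrt(31537). At the order-1 pole a set g(v) = (v - a)*f(v) = [(5*v/7 - 14/39)/(v - 2/9)**2] / (v - a').
Simple pole: residue = g(a) at a = -5/18 - (1/198)*sqrt(31537), which is 7071867/22207276 + (1219779/9095465756)*sqrt(31537).
At the order-2 pole 2/9 set g(v) = (v - (2/9))^2*f(v) = (5*v/7 - 14/39)/(v**2 + 5*v/9 - 8/11).
Order-2 pole: residue = g'(a); g'(2/9) = -7071867/11103638, so the residue is -7071867/11103638.
The factor v**2 + 5*v/9 - 8/11 splits as (v - a)(v - a') with a = -5/18 + (1/198)*sqrt(31537), a' = -5/18 - (1/198)*sqrt(31537). At the order-1 pole a set g(v) = (v - a)*f(v) = [(5*v/7 - 14/39)/(v - 2/9)**2] / (v - a').
Simple pole: residue = g(a) at a = -5/18 + (1/198)*sqrt(31537), which is 7071867/22207276 - (1219779/9095465756)*sqrt(31537).
List the singular points by increasing real part (a conjugate pair: the negative imaginary part first).

Radius of convergence at 0: 2/9.
At -5/18 - (1/198)*sqrt(31537): a pole of order 1; residue 7071867/22207276 + (1219779/9095465756)*sqrt(31537).
At 2/9: a pole of order 2; residue -7071867/11103638.
At -5/18 + (1/198)*sqrt(31537): a pole of order 1; residue 7071867/22207276 - (1219779/9095465756)*sqrt(31537).


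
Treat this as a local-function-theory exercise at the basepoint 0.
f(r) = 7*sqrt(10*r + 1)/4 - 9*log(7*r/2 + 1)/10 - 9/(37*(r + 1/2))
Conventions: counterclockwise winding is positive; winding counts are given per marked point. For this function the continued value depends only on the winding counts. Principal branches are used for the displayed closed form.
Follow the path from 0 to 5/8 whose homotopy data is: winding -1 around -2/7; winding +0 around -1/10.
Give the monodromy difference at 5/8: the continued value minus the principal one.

The rational part is single-valued and drops out of the difference; each branch term changes only by its own monodromy.
(7/4)*sqrt(1 - r/(-1/10)): winding +0 is even, the square root returns to the same sheet, contribution 0.
(-9/10)*log(1 - r/(-2/7)): each positive loop around -2/7 adds 2*pi*i to the log, so winding -1 contributes (-9/10)*(-1)*2*pi*i = (9/5)*pi*i.
Summing the contributions at r = 5/8 gives (9/5)*pi*i.

Continued minus principal equals (9/5)*pi*i.


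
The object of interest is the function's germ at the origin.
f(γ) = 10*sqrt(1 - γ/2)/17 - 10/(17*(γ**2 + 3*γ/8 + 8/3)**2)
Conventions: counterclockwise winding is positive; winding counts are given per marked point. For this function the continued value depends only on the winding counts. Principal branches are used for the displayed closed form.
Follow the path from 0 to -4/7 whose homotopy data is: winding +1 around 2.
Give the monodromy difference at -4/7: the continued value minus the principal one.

The rational part is single-valued and drops out of the difference; each branch term changes only by its own monodromy.
(10/17)*sqrt(1 - γ/(2)): winding +1 is odd, the square root flips sign, contributing -2*(10/17)*sqrt(1 - (-4/7)/(2)) = -2*(10/17)*sqrt(9/7) = -(60/119)*sqrt(7).
Summing the contributions at γ = -4/7 gives -(60/119)*sqrt(7).

Continued minus principal equals -(60/119)*sqrt(7).


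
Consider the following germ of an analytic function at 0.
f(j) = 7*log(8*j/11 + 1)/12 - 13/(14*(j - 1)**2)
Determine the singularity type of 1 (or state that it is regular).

The point is a pole of order 2.

The denominator factor j - 1 vanishes at 1 and appears to the power 2; the numerator there equals -13/14, nonzero, and no other factor vanishes.
The branch terms are analytic at this point.
Hence a pole whose order is the multiplicity, 2.


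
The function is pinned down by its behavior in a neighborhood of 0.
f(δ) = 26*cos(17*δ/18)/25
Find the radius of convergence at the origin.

The factor cos(17*δ/18) is entire and contributes no finite singular point.
The polynomial part has no poles.
No finite singular points: the Taylor series at 0 converges everywhere.

The radius of convergence is infinite.


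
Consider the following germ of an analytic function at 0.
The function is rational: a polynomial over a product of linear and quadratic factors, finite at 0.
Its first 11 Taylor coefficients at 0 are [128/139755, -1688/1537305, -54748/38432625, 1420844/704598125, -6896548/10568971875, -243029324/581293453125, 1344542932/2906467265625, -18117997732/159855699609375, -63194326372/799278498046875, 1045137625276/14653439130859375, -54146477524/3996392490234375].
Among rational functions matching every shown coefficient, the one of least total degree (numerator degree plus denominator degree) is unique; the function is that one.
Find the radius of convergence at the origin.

The radius of convergence is (1/2)*sqrt(22).

No rational of total degree below 9 reproduces all 11 coefficients; solving the [2/7] Pade equations on them gives f(ξ) = (3*ξ**2/2 + 5*ξ/33 - 16/21)/((ξ - 5)*(ξ**2 + 11*ξ/5 + 11/2)**3), whose expansion matches every shown term.
Denominator factor (ξ - 5): pole of order 1 at 5, modulus 5.
Denominator factor (ξ**2 + 11*ξ/5 + 11/2)^3: discriminant -429/25, complex-conjugate roots (-11/10) + ((1/10)*sqrt(429))*i and (-11/10) - ((1/10)*sqrt(429))*i; poles of order 3, moduli (1/2)*sqrt(22) and (1/2)*sqrt(22).
The radius of convergence is the smallest modulus among the singular points: (1/2)*sqrt(22).


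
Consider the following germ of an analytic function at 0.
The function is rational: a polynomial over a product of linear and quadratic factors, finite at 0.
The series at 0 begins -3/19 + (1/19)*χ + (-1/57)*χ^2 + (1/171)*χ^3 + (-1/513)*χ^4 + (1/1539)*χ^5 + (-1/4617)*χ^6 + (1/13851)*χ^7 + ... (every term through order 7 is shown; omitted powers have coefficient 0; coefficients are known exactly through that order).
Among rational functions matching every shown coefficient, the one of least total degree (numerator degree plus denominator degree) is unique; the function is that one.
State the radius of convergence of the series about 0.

The radius of convergence is 3.

No rational of total degree below 1 reproduces all 8 coefficients; solving the [0/1] Pade equations on them gives f(χ) = -9/(19*(χ + 3)), whose expansion matches every shown term.
Denominator factor (χ + 3): pole of order 1 at -3, modulus 3.
The radius of convergence is the smallest modulus among the singular points: 3.


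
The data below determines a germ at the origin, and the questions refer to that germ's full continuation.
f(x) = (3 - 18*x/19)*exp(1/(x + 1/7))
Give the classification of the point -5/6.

There is no denominator, hence no pole anywhere.
The essential point of exp(1/(x - (-1/7))) is -1/7, not -5/6.
So the germ continues analytically to -5/6.

The point is a regular point.


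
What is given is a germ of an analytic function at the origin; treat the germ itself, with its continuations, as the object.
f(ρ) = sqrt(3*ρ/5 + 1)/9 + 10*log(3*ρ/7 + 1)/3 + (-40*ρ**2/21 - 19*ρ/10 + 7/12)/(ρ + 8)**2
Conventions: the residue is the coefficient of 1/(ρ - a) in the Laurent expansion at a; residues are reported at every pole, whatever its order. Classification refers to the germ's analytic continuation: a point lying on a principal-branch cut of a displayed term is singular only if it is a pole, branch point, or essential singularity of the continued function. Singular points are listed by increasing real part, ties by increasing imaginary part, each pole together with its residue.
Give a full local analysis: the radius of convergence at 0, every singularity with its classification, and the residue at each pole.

Denominator factor (ρ + 8)^2: pole of order 2 at -8, modulus 8.
Branch term (10/3)*log(1 - ρ/(-7/3)): its argument vanishes at ρ = -7/3, a logarithmic branch point, modulus 7/3.
Branch term (1/9)*sqrt(1 - ρ/(-5/3)): its argument vanishes at ρ = -5/3, a square-root branch point, modulus 5/3.
The radius of convergence is the smallest modulus among the singular points: 5/3.
The branch terms are analytic at -8 and contribute nothing to the residue; only the rational part matters.
At the order-2 pole -8 set g(ρ) = (ρ - (-8))^2*(rational part) = -40*ρ**2/21 - 19*ρ/10 + 7/12.
Order-2 pole: residue = g'(a); g'(-8) = 6001/210, so the residue is 6001/210.
List the singular points by increasing real part (a conjugate pair: the negative imaginary part first).

Radius of convergence at 0: 5/3.
At -8: a pole of order 2; residue 6001/210.
At -7/3: a logarithmic branch point.
At -5/3: an algebraic (square-root) branch point.


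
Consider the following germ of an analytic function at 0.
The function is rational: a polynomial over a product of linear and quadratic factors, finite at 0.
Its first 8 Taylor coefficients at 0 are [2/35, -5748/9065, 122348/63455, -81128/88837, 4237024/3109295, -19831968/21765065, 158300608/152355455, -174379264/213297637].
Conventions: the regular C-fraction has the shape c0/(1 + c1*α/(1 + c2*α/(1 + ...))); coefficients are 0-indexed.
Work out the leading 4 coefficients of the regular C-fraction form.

Taylor coefficients (read off): a_0 = 2/35, a_1 = -5748/9065, a_2 = 122348/63455, a_3 = -81128/88837.
c0 = a_0 = 2/35. Peel one level at a time: if S = 1 + c*α/S' with S'(0) = 1, then c is the α-coefficient of S and S' = c*α/(S - 1).
S_1 = c0/f = 1 + (2874/259)*α + (856634/9583)*α^2 + ...; c1 = 2874/259.
S_2 = c1*α/(S_1 - 1) = 1 + (-428317/53169)*α + (16119151/2064969)*α^2 + ...; c2 = -428317/53169.
S_3 = c2*α/(S_2 - 1) = 1 + (596408587/615491529)*α + ...; c3 = 596408587/615491529.

The regular C-fraction coefficients are [2/35, 2874/259, -428317/53169, 596408587/615491529].


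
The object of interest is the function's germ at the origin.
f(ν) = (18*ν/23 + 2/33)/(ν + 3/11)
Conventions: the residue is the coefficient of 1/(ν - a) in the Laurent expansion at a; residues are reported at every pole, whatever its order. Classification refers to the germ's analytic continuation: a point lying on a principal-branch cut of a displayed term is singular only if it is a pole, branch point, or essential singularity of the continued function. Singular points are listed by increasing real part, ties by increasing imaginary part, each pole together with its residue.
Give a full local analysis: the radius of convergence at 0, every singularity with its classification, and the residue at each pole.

Denominator factor (ν + 3/11): pole of order 1 at -3/11, modulus 3/11.
The radius of convergence is the smallest modulus among the singular points: 3/11.
At the order-1 pole -3/11 set g(ν) = (ν - (-3/11))*f(ν) = 18*ν/23 + 2/33.
Simple pole: residue = g(a) at a = -3/11, which is -116/759.

Radius of convergence at 0: 3/11.
At -3/11: a pole of order 1; residue -116/759.


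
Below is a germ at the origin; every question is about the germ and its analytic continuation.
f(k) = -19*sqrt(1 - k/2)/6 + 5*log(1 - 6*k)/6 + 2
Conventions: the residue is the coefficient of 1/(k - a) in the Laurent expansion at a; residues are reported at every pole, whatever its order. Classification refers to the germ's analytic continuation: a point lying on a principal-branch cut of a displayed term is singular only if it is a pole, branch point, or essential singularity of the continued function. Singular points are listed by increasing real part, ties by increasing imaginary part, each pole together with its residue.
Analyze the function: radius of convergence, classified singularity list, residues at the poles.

Radius of convergence at 0: 1/6.
At 1/6: a logarithmic branch point.
At 2: an algebraic (square-root) branch point.

Branch term (-19/6)*sqrt(1 - k/(2)): its argument vanishes at k = 2, a square-root branch point, modulus 2.
Branch term (5/6)*log(1 - k/(1/6)): its argument vanishes at k = 1/6, a logarithmic branch point, modulus 1/6.
The radius of convergence is the smallest modulus among the singular points: 1/6.
List the singular points by increasing real part (a conjugate pair: the negative imaginary part first).


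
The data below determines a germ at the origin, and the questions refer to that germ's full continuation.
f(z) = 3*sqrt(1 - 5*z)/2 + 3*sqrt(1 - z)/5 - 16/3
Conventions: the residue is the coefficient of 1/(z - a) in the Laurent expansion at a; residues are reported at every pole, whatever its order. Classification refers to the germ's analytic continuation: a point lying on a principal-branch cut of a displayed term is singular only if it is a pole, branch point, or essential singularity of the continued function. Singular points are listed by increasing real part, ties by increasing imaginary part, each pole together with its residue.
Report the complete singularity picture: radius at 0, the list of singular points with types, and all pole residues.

Branch term (3/5)*sqrt(1 - z/(1)): its argument vanishes at z = 1, a square-root branch point, modulus 1.
Branch term (3/2)*sqrt(1 - z/(1/5)): its argument vanishes at z = 1/5, a square-root branch point, modulus 1/5.
The radius of convergence is the smallest modulus among the singular points: 1/5.
List the singular points by increasing real part (a conjugate pair: the negative imaginary part first).

Radius of convergence at 0: 1/5.
At 1/5: an algebraic (square-root) branch point.
At 1: an algebraic (square-root) branch point.


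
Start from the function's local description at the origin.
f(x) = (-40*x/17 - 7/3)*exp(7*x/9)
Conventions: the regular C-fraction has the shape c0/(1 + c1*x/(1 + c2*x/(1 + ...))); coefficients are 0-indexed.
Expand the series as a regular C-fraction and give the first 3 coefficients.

The regular C-fraction coefficients are [-7/3, -1913/1071, 4825969/4097646].

Taylor coefficients (expand at 0): a_0 = -7/3, a_1 = -1913/459, a_2 = -20951/8262.
c0 = a_0 = -7/3. Peel one level at a time: if S = 1 + c*x/S' with S'(0) = 1, then c is the x-coefficient of S and S' = c*x/(S - 1).
S_1 = c0/f = 1 + (-1913/1071)*x + (4825969/2294082)*x^2 + ...; c1 = -1913/1071.
S_2 = c1*x/(S_1 - 1) = 1 + (4825969/4097646)*x + ...; c2 = 4825969/4097646.


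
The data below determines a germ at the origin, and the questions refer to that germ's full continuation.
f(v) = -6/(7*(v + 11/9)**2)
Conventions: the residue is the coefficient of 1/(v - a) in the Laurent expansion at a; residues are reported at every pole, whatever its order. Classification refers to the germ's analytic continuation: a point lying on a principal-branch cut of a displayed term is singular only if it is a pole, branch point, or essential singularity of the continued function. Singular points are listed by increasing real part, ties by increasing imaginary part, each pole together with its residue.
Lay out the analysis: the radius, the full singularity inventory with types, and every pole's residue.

Radius of convergence at 0: 11/9.
At -11/9: a pole of order 2; residue 0.

Denominator factor (v + 11/9)^2: pole of order 2 at -11/9, modulus 11/9.
The radius of convergence is the smallest modulus among the singular points: 11/9.
At the order-2 pole -11/9 set g(v) = (v - (-11/9))^2*f(v) = -6/7.
Order-2 pole: residue = g'(a); g'(-11/9) = 0, so the residue is 0.


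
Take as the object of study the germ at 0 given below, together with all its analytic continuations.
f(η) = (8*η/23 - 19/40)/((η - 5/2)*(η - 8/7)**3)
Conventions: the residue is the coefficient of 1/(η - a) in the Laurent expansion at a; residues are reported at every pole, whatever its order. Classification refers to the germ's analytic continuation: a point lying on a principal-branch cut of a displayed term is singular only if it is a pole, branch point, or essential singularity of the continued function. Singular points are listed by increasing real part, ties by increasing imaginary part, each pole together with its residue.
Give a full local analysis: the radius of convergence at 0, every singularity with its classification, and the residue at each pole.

Radius of convergence at 0: 8/7.
At 8/7: a pole of order 3; residue -124509/788785.
At 5/2: a pole of order 1; residue 124509/788785.

Denominator factor (η - 8/7)^3: pole of order 3 at 8/7, modulus 8/7.
Denominator factor (η - 5/2): pole of order 1 at 5/2, modulus 5/2.
The radius of convergence is the smallest modulus among the singular points: 8/7.
At the order-3 pole 8/7 set g(η) = (η - (8/7))^3*f(η) = (8*η/23 - 19/40)/(η - 5/2).
Order-3 pole: residue = g''(a)/2; g''(8/7) = -249018/788785, so the residue is -124509/788785.
At the order-1 pole 5/2 set g(η) = (η - (5/2))*f(η) = (8*η/23 - 19/40)/(η - 8/7)**3.
Simple pole: residue = g(a) at a = 5/2, which is 124509/788785.
List the singular points by increasing real part (a conjugate pair: the negative imaginary part first).


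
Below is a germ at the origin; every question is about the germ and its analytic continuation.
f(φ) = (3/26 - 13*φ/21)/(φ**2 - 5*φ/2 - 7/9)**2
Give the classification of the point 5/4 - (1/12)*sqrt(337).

The denominator factor φ**2 - 5*φ/2 - 7/9 vanishes at 5/4 - (1/12)*sqrt(337) and appears to the power 2; the numerator there equals -719/1092 + (13/252)*sqrt(337), nonzero, and no other factor vanishes.
Hence a pole whose order is the multiplicity, 2.

The point is a pole of order 2.


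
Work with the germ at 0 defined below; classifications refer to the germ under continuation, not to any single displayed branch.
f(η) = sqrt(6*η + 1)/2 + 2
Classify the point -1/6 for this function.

The term (1/2)*sqrt(1 - η/(-1/6)) has argument 1 - -1/6/(-1/6) = 0 at -1/6: a square-root (algebraic, two-sheeted) branch point; the remaining terms are analytic or single-valued there.

The point is an algebraic (square-root) branch point.


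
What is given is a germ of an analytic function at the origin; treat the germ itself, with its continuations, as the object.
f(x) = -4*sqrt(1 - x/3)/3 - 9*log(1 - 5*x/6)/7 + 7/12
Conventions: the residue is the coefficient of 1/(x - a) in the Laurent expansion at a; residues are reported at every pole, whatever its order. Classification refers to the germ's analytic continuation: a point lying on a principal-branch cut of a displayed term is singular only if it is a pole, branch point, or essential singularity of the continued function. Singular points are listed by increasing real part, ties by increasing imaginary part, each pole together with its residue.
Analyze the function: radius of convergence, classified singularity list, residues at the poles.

Branch term (-4/3)*sqrt(1 - x/(3)): its argument vanishes at x = 3, a square-root branch point, modulus 3.
Branch term (-9/7)*log(1 - x/(6/5)): its argument vanishes at x = 6/5, a logarithmic branch point, modulus 6/5.
The radius of convergence is the smallest modulus among the singular points: 6/5.
List the singular points by increasing real part (a conjugate pair: the negative imaginary part first).

Radius of convergence at 0: 6/5.
At 6/5: a logarithmic branch point.
At 3: an algebraic (square-root) branch point.


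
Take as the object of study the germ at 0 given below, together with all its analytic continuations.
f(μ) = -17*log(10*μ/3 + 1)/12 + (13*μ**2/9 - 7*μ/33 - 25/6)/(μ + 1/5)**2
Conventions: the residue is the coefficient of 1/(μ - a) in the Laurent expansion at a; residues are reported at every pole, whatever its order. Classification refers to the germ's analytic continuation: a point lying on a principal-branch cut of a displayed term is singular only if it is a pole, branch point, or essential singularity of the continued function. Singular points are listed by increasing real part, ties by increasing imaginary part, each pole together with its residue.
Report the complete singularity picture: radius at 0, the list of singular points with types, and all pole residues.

Denominator factor (μ + 1/5)^2: pole of order 2 at -1/5, modulus 1/5.
Branch term (-17/12)*log(1 - μ/(-3/10)): its argument vanishes at μ = -3/10, a logarithmic branch point, modulus 3/10.
The radius of convergence is the smallest modulus among the singular points: 1/5.
The branch term is analytic at -1/5 and contributes nothing to the residue; only the rational part matters.
At the order-2 pole -1/5 set g(μ) = (μ - (-1/5))^2*(rational part) = 13*μ**2/9 - 7*μ/33 - 25/6.
Order-2 pole: residue = g'(a); g'(-1/5) = -391/495, so the residue is -391/495.
List the singular points by increasing real part (a conjugate pair: the negative imaginary part first).

Radius of convergence at 0: 1/5.
At -3/10: a logarithmic branch point.
At -1/5: a pole of order 2; residue -391/495.


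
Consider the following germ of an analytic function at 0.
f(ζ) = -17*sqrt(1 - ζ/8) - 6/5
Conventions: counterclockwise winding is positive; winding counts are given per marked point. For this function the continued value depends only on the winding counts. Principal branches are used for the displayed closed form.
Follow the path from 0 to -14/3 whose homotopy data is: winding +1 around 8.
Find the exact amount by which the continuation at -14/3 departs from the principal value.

The rational part is single-valued and drops out of the difference; each branch term changes only by its own monodromy.
(-17)*sqrt(1 - ζ/(8)): winding +1 is odd, the square root flips sign, contributing -2*(-17)*sqrt(1 - (-14/3)/(8)) = -2*(-17)*sqrt(19/12) = (17/3)*sqrt(57).
Summing the contributions at ζ = -14/3 gives (17/3)*sqrt(57).

Continued minus principal equals (17/3)*sqrt(57).


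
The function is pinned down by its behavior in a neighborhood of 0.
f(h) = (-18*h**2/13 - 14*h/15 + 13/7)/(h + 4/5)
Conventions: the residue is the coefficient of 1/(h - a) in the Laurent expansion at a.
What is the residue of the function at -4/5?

At the order-1 pole -4/5 set g(h) = (h - (-4/5))*f(h) = -18*h**2/13 - 14*h/15 + 13/7.
Simple pole: residue = g(a) at a = -4/5, which is 11723/6825.

The residue is 11723/6825.


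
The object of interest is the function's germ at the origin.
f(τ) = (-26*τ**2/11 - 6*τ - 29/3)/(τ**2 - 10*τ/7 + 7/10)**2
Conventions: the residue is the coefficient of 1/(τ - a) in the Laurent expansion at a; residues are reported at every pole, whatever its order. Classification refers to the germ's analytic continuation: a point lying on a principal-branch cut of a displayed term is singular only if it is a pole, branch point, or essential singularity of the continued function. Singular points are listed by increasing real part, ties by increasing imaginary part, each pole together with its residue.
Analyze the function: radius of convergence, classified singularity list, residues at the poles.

Denominator factor (τ**2 - 10*τ/7 + 7/10)^2: discriminant -186/245, complex-conjugate roots (5/7) + ((1/70)*sqrt(930))*i and (5/7) - ((1/70)*sqrt(930))*i; poles of order 2, moduli (1/10)*sqrt(70) and (1/10)*sqrt(70).
The radius of convergence is the smallest modulus among the singular points: (1/10)*sqrt(70).
The factor τ**2 - 10*τ/7 + 7/10 splits as (τ - a)(τ - a') with a = (5/7) - ((1/70)*sqrt(930))*i, a' = (5/7) + ((1/70)*sqrt(930))*i. At the order-2 pole a set g(τ) = (τ - a)^2*f(τ) = [-26*τ**2/11 - 6*τ - 29/3] / (τ - a')^2.
Order-2 pole: residue = g'(a); g'((5/7) - ((1/70)*sqrt(930))*i) = -((441637/285417)*sqrt(930))*i, so the residue is -((441637/285417)*sqrt(930))*i.
The factor τ**2 - 10*τ/7 + 7/10 splits as (τ - a)(τ - a') with a = (5/7) + ((1/70)*sqrt(930))*i, a' = (5/7) - ((1/70)*sqrt(930))*i. At the order-2 pole a set g(τ) = (τ - a)^2*f(τ) = [-26*τ**2/11 - 6*τ - 29/3] / (τ - a')^2.
Order-2 pole: residue = g'(a); g'((5/7) + ((1/70)*sqrt(930))*i) = ((441637/285417)*sqrt(930))*i, so the residue is ((441637/285417)*sqrt(930))*i.
List the singular points by increasing real part (a conjugate pair: the negative imaginary part first).

Radius of convergence at 0: (1/10)*sqrt(70).
At (5/7) - ((1/70)*sqrt(930))*i: a pole of order 2; residue -((441637/285417)*sqrt(930))*i.
At (5/7) + ((1/70)*sqrt(930))*i: a pole of order 2; residue ((441637/285417)*sqrt(930))*i.


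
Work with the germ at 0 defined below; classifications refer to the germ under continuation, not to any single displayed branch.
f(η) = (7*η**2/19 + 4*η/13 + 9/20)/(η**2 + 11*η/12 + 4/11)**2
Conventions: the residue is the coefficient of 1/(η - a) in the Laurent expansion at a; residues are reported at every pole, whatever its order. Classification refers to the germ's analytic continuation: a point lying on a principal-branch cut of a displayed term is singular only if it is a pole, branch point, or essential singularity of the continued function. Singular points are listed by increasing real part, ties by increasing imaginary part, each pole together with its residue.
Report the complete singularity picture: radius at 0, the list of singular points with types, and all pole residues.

Denominator factor (η**2 + 11*η/12 + 4/11)^2: discriminant -973/1584, complex-conjugate roots (-11/24) + ((1/264)*sqrt(10703))*i and (-11/24) - ((1/264)*sqrt(10703))*i; poles of order 2, moduli (2/11)*sqrt(11) and (2/11)*sqrt(11).
The radius of convergence is the smallest modulus among the singular points: (2/11)*sqrt(11).
The factor η**2 + 11*η/12 + 4/11 splits as (η - a)(η - a') with a = (-11/24) - ((1/264)*sqrt(10703))*i, a' = (-11/24) + ((1/264)*sqrt(10703))*i. At the order-2 pole a set g(η) = (η - a)^2*f(η) = [7*η**2/19 + 4*η/13 + 9/20] / (η - a')^2.
Order-2 pole: residue = g'(a); g'((-11/24) - ((1/264)*sqrt(10703))*i) = ((20796192/1169210315)*sqrt(10703))*i, so the residue is ((20796192/1169210315)*sqrt(10703))*i.
The factor η**2 + 11*η/12 + 4/11 splits as (η - a)(η - a') with a = (-11/24) + ((1/264)*sqrt(10703))*i, a' = (-11/24) - ((1/264)*sqrt(10703))*i. At the order-2 pole a set g(η) = (η - a)^2*f(η) = [7*η**2/19 + 4*η/13 + 9/20] / (η - a')^2.
Order-2 pole: residue = g'(a); g'((-11/24) + ((1/264)*sqrt(10703))*i) = -((20796192/1169210315)*sqrt(10703))*i, so the residue is -((20796192/1169210315)*sqrt(10703))*i.
List the singular points by increasing real part (a conjugate pair: the negative imaginary part first).

Radius of convergence at 0: (2/11)*sqrt(11).
At (-11/24) - ((1/264)*sqrt(10703))*i: a pole of order 2; residue ((20796192/1169210315)*sqrt(10703))*i.
At (-11/24) + ((1/264)*sqrt(10703))*i: a pole of order 2; residue -((20796192/1169210315)*sqrt(10703))*i.
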